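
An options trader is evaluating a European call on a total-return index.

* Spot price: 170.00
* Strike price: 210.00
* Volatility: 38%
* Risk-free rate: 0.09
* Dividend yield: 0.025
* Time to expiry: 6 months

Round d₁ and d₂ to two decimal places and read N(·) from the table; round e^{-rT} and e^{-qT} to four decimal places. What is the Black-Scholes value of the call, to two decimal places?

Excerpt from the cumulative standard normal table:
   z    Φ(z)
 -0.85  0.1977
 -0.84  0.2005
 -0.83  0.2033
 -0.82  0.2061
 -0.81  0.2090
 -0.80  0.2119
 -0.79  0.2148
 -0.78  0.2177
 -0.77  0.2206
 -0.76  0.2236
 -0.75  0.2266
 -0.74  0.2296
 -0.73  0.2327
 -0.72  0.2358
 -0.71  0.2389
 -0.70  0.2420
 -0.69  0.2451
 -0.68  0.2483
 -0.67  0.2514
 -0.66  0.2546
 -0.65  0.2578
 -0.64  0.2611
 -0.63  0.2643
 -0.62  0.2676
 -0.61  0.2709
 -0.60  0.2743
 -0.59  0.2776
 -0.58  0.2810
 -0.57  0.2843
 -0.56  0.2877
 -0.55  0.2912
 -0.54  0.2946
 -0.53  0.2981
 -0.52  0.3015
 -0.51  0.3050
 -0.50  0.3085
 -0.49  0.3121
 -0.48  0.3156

7.51

σ√T = 0.38 × 0.7071 = 0.2687
d₁ = [ln(170/210) + (0.09 − 0.025 + 0.38²/2)·0.5] / 0.2687 = [-0.2113 + 0.0686] / 0.2687 = -0.5311 ⇒ -0.53
d₂ = d₁ − σ√T = -0.5311 − 0.2687 = -0.7998 ⇒ -0.80
e^(−qT) = e^(−0.025·0.5) = 0.9876;  e^(−rT) = e^(−0.09·0.5) = 0.9560
C = 170·0.9876·N(-0.53) − 210·0.9560·N(-0.80) = 170·0.9876·0.2981 − 210·0.9560·0.2119 = 50.0486 − 42.5410 = 7.5076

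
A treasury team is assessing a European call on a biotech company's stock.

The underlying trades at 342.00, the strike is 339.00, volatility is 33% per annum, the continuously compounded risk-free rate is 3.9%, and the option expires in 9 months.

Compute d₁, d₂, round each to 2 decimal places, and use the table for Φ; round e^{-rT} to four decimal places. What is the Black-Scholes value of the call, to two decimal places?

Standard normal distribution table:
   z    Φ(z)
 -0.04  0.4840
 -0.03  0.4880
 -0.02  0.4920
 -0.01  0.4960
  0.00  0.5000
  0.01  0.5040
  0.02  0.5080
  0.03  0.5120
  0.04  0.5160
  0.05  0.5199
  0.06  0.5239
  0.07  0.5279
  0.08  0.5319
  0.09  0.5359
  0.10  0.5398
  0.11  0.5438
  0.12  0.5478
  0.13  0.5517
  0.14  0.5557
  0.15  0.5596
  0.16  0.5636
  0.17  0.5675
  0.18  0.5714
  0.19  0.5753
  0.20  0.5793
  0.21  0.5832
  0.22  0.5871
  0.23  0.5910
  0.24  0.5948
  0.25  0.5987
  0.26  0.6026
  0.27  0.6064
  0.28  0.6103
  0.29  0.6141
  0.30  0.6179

T = 0.75;  σ√T = 0.2858
d₁ = [ln(342/339) + (0.039 + ½·0.33²)·0.75] / (σ√T) = (0.0088 + 0.0701) / 0.2858 = 0.2761 which rounds to 0.28
d₂ = 0.2761 − 0.2858 = -0.0097 which rounds to -0.01
e^(−rT) = e^(−0.039·0.75) = 0.9712
N(d₁) = N(0.28) = 0.6103;  N(d₂) = N(-0.01) = 0.4960
C = 342·0.6103 − 339·0.9712·0.4960 = 208.7226 − 163.3015 = 45.4211

45.42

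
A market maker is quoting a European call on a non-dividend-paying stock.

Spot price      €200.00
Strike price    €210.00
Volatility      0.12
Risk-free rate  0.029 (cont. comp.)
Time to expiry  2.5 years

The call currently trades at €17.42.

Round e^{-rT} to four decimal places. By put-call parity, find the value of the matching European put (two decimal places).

€12.74

e^(−rT) = e^(−0.029·2.5) = 0.9301
Put-call parity: C − P = S − K·e^(−rT) = 200 − 210·0.9301 = 200 − 195.3210 = 4.6790
P = C − (C − P) = 17.42 − (4.6790) = 12.7410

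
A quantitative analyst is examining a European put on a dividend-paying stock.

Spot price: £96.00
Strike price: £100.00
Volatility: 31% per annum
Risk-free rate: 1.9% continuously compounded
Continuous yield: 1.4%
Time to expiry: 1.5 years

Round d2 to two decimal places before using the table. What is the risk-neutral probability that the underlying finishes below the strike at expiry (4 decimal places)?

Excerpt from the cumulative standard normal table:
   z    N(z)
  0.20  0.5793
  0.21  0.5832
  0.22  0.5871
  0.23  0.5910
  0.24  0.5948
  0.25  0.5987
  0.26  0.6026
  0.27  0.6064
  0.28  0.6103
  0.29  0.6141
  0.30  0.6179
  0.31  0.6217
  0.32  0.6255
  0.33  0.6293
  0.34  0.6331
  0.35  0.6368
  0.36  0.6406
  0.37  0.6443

0.6103

T = 1.5;  σ√T = 0.3797
ln(S/K) + (r − q + σ²/2)T = ln(96/100) + (0.019 − 0.014 + 0.31²/2)·1.5 = -0.0408 + 0.0796 = 0.0388
d₁ = 0.0388 / 0.3797 = 0.1021 ≈ 0.10
d₂ = d₁ − σ√T = 0.1021 − 0.3797 = -0.2776 ≈ -0.28
Pr(exercise) under Q = N(−d₂) = N(0.28) = 0.6103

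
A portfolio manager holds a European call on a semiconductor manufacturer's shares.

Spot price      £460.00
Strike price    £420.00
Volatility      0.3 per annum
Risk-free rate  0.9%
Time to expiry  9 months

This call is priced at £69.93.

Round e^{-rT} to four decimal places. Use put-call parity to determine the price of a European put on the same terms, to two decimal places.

exp(−rT) = exp(−0.009·0.75) = 0.9933
Put-call parity: C − P = S − K·e^(−rT) = 460 − 420·0.9933 = 460 − 417.1860 = 42.8140
P = C − (C − P) = 69.93 − (42.8140) = 27.1160

£27.12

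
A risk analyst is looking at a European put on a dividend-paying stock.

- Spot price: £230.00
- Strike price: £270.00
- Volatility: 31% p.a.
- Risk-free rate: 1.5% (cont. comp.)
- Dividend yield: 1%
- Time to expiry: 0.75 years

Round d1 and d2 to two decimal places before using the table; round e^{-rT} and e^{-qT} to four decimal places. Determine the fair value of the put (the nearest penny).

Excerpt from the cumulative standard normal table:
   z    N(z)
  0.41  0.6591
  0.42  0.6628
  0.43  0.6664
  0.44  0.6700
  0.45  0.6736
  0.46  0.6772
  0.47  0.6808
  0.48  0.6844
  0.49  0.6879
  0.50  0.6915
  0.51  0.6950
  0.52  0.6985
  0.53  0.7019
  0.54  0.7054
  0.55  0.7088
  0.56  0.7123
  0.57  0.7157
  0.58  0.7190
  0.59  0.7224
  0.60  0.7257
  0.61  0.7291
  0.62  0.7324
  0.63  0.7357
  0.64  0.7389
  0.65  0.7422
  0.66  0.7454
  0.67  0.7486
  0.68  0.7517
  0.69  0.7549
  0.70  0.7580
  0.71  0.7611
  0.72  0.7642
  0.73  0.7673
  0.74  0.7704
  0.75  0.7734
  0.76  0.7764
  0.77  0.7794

σ√T = 0.31 × 0.8660 = 0.2685
d₁ = [ln(230/270) + (0.015 − 0.01 + ½·0.31²)·0.75] / (σ√T) = (-0.1603 + 0.0398) / 0.2685 = -0.4490 ⇒ -0.45
d₂ = -0.4490 − 0.2685 = -0.7175 ⇒ -0.72
e^(−qT) = e^(−0.01·0.75) = 0.9925;  e^(−rT) = e^(−0.015·0.75) = 0.9888
P = 270·0.9888·N(0.72) − 230·0.9925·N(0.45) = 270·0.9888·0.7642 − 230·0.9925·0.6736 = 204.0231 − 153.7660 = 50.2570

£50.26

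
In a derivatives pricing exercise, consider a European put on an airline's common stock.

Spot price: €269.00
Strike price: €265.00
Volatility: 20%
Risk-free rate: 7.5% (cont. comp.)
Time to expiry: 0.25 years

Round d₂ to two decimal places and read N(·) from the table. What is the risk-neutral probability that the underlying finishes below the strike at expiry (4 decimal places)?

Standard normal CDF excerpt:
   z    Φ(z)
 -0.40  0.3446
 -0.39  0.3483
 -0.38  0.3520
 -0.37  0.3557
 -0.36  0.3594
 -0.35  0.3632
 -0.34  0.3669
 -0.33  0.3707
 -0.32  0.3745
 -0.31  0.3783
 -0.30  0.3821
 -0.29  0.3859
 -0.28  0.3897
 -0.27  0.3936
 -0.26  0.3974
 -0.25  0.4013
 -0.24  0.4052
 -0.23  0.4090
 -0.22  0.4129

0.3859

σ√T = 0.2·√0.25 = 0.1000
d₁ = [ln(269/265) + (0.075 + ½·0.2²)·0.25] / (σ√T) = (0.0150 + 0.0238) / 0.1000 = 0.3873 → 0.39
d₂ = 0.3873 − 0.1000 = 0.2873 → 0.29
Pr(exercise) under Q = N(−d₂) = N(-0.29) = 0.3859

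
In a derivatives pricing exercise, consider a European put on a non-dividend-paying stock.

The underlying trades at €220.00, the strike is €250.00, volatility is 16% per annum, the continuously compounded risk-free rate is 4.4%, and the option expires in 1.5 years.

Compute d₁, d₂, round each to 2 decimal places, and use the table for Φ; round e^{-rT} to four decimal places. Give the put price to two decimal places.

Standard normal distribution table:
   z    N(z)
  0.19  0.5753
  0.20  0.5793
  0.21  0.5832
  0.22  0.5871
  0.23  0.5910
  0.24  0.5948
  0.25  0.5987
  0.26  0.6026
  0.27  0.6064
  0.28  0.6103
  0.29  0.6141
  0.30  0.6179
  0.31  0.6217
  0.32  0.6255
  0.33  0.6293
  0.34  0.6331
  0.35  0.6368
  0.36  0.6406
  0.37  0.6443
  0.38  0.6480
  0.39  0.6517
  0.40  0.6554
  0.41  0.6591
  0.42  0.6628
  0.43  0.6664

T = 1.5;  σ√T = 0.1960
d₁ = [ln(220/250) + (0.044 + 0.16²/2)·1.5] / 0.1960 = [-0.1278 + 0.0852] / 0.1960 = -0.2176 ≈ -0.22
d₂ = d₁ − σ√T = -0.2176 − 0.1960 = -0.4135 ≈ -0.41
exp(−rT) = exp(−0.044·1.5) = 0.9361
N(−d₂) = N(0.41) = 0.6591;  N(−d₁) = N(0.22) = 0.5871
P = 250·0.9361·0.6591 − 220·0.5871 = 154.2459 − 129.1620 = 25.0839

€25.08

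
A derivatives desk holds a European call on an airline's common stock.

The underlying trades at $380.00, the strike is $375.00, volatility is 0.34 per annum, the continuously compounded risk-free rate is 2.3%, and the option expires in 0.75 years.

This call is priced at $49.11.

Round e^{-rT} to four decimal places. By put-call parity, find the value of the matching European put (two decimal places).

exp(−rT) = exp(−0.023·0.75) = 0.9829
Put-call parity: C − P = S − K·e^(−rT) = 380 − 375·0.9829 = 380 − 368.5875 = 11.4125
P = C − (C − P) = 49.11 − (11.4125) = 37.6975

$37.70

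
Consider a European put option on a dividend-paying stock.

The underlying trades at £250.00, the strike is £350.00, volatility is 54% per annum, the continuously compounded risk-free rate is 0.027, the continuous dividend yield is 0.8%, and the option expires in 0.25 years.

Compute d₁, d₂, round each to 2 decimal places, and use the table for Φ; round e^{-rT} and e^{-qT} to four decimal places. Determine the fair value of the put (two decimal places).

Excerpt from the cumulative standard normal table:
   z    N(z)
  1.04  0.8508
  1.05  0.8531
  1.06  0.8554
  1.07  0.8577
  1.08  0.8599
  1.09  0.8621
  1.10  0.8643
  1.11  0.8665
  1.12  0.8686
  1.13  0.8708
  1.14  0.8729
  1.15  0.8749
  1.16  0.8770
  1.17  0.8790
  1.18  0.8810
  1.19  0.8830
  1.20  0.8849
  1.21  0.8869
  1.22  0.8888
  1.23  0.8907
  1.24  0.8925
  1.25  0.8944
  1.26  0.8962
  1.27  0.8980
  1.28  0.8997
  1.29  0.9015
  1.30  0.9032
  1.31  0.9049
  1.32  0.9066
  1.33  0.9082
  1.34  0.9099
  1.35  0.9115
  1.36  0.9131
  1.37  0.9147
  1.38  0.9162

σ√T = 0.54 × 0.5000 = 0.2700
ln(S/K) + (r − q + σ²/2)T = ln(250/350) + (0.027 − 0.008 + 0.54²/2)·0.25 = -0.3365 + 0.0412 = -0.2953
d₁ = -0.2953 / 0.2700 = -1.0936 → -1.09
d₂ = d₁ − σ√T = -1.0936 − 0.2700 = -1.3636 → -1.36
e^(−qT) = e^(−0.008·0.25) = 0.9980;  e^(−rT) = e^(−0.027·0.25) = 0.9933
P = 350·0.9933·N(1.36) − 250·0.9980·N(1.09) = 350·0.9933·0.9131 − 250·0.9980·0.8621 = 317.4438 − 215.0940 = 102.3498

£102.35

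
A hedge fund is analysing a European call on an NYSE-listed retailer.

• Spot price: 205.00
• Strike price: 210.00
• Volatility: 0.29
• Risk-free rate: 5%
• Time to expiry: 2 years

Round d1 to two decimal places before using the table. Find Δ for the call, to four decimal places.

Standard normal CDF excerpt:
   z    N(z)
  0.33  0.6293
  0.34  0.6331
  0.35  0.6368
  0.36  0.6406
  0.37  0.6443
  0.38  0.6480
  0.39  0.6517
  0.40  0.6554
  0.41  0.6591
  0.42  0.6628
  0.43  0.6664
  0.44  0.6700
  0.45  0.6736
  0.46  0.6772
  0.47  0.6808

σ√T = 0.29·√2 = 0.4101
d₁ = [ln(205/210) + (0.05 + ½·0.29²)·2] / (σ√T) = (-0.0241 + 0.1841) / 0.4101 = 0.3901 ⇒ 0.39
N(d₁) = N(0.39) = 0.6517
Δ_call = N(d₁) = 0.6517

0.6517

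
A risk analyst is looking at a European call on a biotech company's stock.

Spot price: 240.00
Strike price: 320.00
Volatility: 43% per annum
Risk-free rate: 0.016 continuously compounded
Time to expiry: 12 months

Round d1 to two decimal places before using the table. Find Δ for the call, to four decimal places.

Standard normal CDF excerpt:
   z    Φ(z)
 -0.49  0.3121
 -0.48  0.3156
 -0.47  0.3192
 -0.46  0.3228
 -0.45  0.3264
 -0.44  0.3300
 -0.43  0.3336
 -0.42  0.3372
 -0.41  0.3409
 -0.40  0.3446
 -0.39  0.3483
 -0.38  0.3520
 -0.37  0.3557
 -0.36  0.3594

σ√T = 0.43·√1 = 0.4300
d₁ = [ln(240/320) + (0.016 + ½·0.43²)·1] / (σ√T) = (-0.2877 + 0.1084) / 0.4300 = -0.4168 ≈ -0.42
N(d₁) = N(-0.42) = 0.3372
Δ_call = N(d₁) = 0.3372

0.3372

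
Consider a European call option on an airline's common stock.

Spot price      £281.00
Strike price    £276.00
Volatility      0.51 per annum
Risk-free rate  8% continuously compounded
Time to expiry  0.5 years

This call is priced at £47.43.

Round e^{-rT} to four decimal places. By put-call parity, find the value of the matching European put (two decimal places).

£31.61

e^(−rT) = e^(−0.08·0.5) = 0.9608
Put-call parity: C − P = S − K·e^(−rT) = 281 − 276·0.9608 = 281 − 265.1808 = 15.8192
P = C − (C − P) = 47.43 − (15.8192) = 31.6108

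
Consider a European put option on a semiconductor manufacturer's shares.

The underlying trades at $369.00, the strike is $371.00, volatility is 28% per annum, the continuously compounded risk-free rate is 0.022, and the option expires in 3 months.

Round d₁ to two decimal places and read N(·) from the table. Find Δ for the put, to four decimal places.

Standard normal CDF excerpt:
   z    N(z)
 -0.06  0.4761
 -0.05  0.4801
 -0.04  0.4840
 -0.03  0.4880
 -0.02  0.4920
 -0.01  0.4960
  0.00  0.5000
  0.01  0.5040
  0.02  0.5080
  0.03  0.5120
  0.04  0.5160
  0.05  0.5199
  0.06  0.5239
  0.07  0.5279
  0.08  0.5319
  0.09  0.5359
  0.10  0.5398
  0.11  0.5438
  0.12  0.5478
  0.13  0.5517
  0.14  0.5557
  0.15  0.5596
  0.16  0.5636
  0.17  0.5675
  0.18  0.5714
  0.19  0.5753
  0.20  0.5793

σ√T = 0.28·√0.25 = 0.1400
d₁ = [ln(369/371) + (0.022 + 0.28²/2)·0.25] / 0.1400 = [-0.0054 + 0.0153] / 0.1400 = 0.0707 ⇒ 0.07
N(d₁) = N(0.07) = 0.5279
Δ_put = N(d₁) − 1 = 0.5279 − 1 = -0.4721

-0.4721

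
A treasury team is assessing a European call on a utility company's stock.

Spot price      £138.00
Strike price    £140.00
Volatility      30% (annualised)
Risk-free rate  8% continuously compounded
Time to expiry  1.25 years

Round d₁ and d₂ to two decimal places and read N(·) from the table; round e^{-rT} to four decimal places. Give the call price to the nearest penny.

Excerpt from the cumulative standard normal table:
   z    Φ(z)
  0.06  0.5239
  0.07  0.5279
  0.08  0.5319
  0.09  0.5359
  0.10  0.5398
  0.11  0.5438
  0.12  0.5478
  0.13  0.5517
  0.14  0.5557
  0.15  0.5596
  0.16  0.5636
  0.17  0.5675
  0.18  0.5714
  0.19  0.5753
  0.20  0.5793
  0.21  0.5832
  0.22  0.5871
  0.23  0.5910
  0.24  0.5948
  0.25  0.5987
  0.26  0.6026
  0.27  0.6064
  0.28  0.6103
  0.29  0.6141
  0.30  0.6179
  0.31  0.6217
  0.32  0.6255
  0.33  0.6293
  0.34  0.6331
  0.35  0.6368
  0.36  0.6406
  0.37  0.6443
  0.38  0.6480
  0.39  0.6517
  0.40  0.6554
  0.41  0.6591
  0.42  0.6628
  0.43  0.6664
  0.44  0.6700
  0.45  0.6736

σ√T = 0.3 × 1.1180 = 0.3354
ln(S/K) + (r + σ²/2)T = ln(138/140) + (0.08 + 0.3²/2)·1.25 = -0.0144 + 0.1562 = 0.1419
d₁ = 0.1419 / 0.3354 = 0.4229 → 0.42
d₂ = d₁ − σ√T = 0.4229 − 0.3354 = 0.0875 → 0.09
e^(−rT) = e^(−0.08·1.25) = 0.9048
N(d₁) = N(0.42) = 0.6628;  N(d₂) = N(0.09) = 0.5359
C = 138·0.6628 − 140·0.9048·0.5359 = 91.4664 − 67.8835 = 23.5829

£23.58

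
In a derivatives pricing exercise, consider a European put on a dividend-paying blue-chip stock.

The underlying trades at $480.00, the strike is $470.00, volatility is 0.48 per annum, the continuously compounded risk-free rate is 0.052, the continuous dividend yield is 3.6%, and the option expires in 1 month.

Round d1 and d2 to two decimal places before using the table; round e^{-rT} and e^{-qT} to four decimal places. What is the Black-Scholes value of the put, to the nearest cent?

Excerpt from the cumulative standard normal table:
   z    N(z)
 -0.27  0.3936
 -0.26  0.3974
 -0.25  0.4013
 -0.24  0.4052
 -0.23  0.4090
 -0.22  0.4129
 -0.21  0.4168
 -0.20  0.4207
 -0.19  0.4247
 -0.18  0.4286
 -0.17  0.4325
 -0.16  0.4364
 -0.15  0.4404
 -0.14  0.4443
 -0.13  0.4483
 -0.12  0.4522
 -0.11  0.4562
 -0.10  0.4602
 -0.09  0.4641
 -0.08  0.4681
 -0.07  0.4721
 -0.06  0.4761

$21.46

σ√T = 0.48·√0.08333 = 0.1386
d₁ = [ln(480/470) + (0.052 − 0.036 + ½·0.48²)·0.08333] / (σ√T) = (0.0211 + 0.0109) / 0.1386 = 0.2308 ≈ 0.23
d₂ = 0.2308 − 0.1386 = 0.0923 ≈ 0.09
exp(−qT) = exp(−0.036·0.08333) = 0.9970;  exp(−rT) = exp(−0.052·0.08333) = 0.9957
P = 470·0.9957·N(-0.09) − 480·0.9970·N(-0.23) = 470·0.9957·0.4641 − 480·0.9970·0.4090 = 217.1891 − 195.7310 = 21.4580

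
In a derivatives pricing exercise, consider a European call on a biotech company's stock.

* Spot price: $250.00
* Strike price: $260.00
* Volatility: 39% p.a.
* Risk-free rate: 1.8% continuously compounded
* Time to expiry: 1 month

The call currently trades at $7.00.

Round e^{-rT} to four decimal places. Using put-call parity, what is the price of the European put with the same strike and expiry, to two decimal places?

e^(−rT) = e^(−0.018·0.08333) = 0.9985
Put-call parity: C − P = S − K·e^(−rT) = 250 − 260·0.9985 = 250 − 259.6100 = -9.6100
P = C − (C − P) = 7.00 − (-9.6100) = 16.6100

$16.61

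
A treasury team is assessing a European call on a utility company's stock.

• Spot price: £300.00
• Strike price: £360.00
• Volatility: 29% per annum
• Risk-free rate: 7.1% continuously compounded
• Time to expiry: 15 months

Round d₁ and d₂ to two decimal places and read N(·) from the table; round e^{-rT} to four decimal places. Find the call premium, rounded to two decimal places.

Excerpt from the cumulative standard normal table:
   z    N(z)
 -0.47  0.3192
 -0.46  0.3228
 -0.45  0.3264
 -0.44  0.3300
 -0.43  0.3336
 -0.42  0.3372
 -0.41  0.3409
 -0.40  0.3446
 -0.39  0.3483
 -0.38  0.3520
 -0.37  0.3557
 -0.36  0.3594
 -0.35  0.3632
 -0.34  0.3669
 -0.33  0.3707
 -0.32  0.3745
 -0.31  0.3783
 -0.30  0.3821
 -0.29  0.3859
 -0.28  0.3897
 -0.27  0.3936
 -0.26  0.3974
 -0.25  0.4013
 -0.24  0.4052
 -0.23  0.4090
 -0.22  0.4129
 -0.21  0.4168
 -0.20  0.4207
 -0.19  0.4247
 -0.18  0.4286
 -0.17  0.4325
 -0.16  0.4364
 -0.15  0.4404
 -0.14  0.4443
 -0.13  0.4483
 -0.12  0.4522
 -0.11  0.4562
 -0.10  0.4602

£26.96

T = 1.25;  σ√T = 0.3242
d₁ = [ln(300/360) + (0.071 + 0.29²/2)·1.25] / 0.3242 = [-0.1823 + 0.1413] / 0.3242 = -0.1265 → -0.13
d₂ = d₁ − σ√T = -0.1265 − 0.3242 = -0.4507 → -0.45
e^(−rT) = e^(−0.071·1.25) = 0.9151
N(d₁) = N(-0.13) = 0.4483;  N(d₂) = N(-0.45) = 0.3264
C = 300·0.4483 − 360·0.9151·0.3264 = 134.4900 − 107.5279 = 26.9621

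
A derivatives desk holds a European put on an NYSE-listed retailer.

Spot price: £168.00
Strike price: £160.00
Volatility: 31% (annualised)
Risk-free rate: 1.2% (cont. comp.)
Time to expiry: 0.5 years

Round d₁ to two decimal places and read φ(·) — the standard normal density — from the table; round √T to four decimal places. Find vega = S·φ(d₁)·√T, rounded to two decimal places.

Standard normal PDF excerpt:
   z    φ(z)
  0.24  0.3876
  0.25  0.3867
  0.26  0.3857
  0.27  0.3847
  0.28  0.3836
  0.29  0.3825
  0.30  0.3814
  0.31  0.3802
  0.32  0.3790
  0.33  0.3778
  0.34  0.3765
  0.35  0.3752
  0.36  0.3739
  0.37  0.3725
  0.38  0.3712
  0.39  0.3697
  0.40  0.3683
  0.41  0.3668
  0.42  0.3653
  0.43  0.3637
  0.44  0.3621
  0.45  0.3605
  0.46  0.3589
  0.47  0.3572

44.42

σ√T = 0.31·√0.5 = 0.2192
ln(S/K) + (r + σ²/2)T = ln(168/160) + (0.012 + 0.31²/2)·0.5 = 0.0488 + 0.0300 = 0.0788
d₁ = 0.0788 / 0.2192 = 0.3596 ⇒ 0.36
√T = √0.5 = 0.7071
φ(d₁) = φ(0.36) = 0.3739
vega = S·φ(d₁)·√T = 168·0.3739·0.7071 = 44.4166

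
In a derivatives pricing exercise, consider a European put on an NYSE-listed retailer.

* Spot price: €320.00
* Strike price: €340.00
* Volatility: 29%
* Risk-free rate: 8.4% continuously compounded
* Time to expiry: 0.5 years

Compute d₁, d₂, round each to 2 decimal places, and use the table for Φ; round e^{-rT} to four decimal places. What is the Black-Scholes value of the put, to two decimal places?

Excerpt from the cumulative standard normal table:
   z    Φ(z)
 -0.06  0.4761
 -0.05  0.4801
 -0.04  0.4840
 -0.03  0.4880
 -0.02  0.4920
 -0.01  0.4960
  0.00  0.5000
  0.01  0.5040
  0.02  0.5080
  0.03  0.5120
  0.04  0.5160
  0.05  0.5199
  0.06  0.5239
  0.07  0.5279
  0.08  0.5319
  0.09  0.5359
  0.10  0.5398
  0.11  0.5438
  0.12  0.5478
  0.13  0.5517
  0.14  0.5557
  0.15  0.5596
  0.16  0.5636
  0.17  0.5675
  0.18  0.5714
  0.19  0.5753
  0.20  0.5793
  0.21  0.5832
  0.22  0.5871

σ√T = 0.29 × 0.7071 = 0.2051
d₁ = [ln(320/340) + (0.084 + 0.29²/2)·0.5] / 0.2051 = [-0.0606 + 0.0630] / 0.2051 = 0.0117 which rounds to 0.01
d₂ = d₁ − σ√T = 0.0117 − 0.2051 = -0.1934 which rounds to -0.19
exp(−rT) = exp(−0.084·0.5) = 0.9589
P = 340·0.9589·N(0.19) − 320·N(-0.01) = 340·0.9589·0.5753 − 320·0.4960 = 187.5628 − 158.7200 = 28.8428

€28.84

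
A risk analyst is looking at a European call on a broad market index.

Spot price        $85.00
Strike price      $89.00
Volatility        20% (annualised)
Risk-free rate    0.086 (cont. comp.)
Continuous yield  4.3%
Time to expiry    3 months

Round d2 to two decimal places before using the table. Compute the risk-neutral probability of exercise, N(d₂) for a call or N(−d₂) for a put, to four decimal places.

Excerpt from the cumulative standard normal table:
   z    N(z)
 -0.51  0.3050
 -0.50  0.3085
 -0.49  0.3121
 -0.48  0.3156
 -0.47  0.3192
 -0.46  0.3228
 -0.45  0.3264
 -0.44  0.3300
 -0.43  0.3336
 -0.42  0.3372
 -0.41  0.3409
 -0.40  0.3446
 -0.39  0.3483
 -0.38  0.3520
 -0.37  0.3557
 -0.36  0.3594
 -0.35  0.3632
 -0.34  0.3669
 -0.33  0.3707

0.3446

T = 0.25;  σ√T = 0.1000
ln(S/K) + (r − q + σ²/2)T = ln(85/89) + (0.086 − 0.043 + 0.2²/2)·0.25 = -0.0460 + 0.0158 = -0.0302
d₁ = -0.0302 / 0.1000 = -0.3024 → -0.30
d₂ = d₁ − σ√T = -0.3024 − 0.1000 = -0.4024 → -0.40
Pr(exercise) under Q = N(d₂) = 0.3446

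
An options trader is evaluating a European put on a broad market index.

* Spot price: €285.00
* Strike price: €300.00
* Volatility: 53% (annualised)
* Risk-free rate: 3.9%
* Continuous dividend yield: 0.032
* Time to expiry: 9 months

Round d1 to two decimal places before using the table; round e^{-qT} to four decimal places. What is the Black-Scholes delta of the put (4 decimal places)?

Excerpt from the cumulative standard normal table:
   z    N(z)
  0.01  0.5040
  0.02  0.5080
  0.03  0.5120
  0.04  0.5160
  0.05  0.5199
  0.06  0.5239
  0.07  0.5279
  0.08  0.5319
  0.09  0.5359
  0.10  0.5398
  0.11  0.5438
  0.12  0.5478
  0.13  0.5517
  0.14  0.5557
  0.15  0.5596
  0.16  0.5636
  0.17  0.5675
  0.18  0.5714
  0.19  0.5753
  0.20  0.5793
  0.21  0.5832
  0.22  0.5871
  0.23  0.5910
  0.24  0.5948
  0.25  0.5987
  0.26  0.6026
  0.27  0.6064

σ√T = 0.53·√0.75 = 0.4590
ln(S/K) + (r − q + σ²/2)T = ln(285/300) + (0.039 − 0.032 + 0.53²/2)·0.75 = -0.0513 + 0.1106 = 0.0593
d₁ = 0.0593 / 0.4590 = 0.1292 ≈ 0.13
N(d₁) = N(0.13) = 0.5517
Δ_put = e^(−qT)·(N(d₁) − 1) = 0.9763·(0.5517 − 1) = -0.4377

-0.4377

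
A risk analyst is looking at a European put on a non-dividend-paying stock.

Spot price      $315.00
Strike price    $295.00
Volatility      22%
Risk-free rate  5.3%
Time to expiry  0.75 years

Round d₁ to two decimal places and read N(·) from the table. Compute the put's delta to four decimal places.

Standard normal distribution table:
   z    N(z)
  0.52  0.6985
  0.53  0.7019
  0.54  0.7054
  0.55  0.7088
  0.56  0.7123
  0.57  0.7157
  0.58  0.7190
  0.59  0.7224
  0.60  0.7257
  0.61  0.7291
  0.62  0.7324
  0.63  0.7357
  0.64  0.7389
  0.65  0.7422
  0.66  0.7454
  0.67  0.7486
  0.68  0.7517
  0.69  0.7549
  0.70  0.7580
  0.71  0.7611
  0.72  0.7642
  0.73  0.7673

-0.2578

σ√T = 0.22 × 0.8660 = 0.1905
d₁ = [ln(315/295) + (0.053 + 0.22²/2)·0.75] / 0.1905 = [0.0656 + 0.0579] / 0.1905 = 0.6482 which rounds to 0.65
N(d₁) = N(0.65) = 0.7422
Δ_put = N(d₁) − 1 = 0.7422 − 1 = -0.2578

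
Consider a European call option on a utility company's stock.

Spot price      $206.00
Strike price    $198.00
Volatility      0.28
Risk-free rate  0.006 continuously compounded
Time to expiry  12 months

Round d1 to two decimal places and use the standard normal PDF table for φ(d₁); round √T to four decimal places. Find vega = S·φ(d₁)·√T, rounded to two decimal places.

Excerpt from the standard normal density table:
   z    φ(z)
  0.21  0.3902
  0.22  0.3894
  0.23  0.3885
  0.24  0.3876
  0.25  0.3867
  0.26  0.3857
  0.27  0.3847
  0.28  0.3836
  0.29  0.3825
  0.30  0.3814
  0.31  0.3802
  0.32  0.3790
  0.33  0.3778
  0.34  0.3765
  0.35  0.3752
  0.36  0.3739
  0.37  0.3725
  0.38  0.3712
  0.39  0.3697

78.57

T = 1;  σ√T = 0.2800
ln(S/K) + (r + σ²/2)T = ln(206/198) + (0.006 + 0.28²/2)·1 = 0.0396 + 0.0452 = 0.0848
d₁ = 0.0848 / 0.2800 = 0.3029 ⇒ 0.30
√T = √1 = 1.0000
φ(d₁) = φ(0.30) = 0.3814
vega = S·φ(d₁)·√T = 206·0.3814·1.0000 = 78.5684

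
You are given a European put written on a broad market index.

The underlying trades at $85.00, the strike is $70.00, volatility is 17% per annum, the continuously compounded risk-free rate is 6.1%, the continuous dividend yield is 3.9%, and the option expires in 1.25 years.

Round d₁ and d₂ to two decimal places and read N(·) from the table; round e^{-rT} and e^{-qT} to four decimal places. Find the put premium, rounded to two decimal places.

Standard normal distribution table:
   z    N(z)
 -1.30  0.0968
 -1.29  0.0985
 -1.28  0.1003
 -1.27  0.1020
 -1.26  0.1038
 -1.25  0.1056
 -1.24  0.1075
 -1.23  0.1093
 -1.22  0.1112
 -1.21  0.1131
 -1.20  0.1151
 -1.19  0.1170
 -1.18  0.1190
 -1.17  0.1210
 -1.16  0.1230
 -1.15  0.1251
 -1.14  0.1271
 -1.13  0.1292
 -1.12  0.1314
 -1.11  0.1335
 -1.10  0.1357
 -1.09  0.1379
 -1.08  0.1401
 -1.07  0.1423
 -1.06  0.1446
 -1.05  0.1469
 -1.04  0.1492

σ√T = 0.17·√1.25 = 0.1901
d₁ = [ln(85/70) + (0.061 − 0.039 + 0.17²/2)·1.25] / 0.1901 = [0.1942 + 0.0456] / 0.1901 = 1.2612 ≈ 1.26
d₂ = d₁ − σ√T = 1.2612 − 0.1901 = 1.0712 ≈ 1.07
e^(−qT) = e^(−0.039·1.25) = 0.9524;  e^(−rT) = e^(−0.061·1.25) = 0.9266
P = 70·0.9266·N(-1.07) − 85·0.9524·N(-1.26) = 70·0.9266·0.1423 − 85·0.9524·0.1038 = 9.2299 − 8.4030 = 0.8268

$0.83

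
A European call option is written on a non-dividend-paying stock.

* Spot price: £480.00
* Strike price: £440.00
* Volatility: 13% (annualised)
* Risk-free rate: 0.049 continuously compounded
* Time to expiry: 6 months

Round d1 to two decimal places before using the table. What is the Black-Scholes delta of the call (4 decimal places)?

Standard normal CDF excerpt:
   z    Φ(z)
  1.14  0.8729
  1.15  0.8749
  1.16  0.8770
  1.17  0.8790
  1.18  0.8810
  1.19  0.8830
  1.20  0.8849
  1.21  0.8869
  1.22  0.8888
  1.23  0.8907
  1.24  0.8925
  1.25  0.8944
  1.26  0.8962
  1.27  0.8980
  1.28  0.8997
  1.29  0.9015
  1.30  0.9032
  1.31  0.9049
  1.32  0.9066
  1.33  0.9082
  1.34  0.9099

0.8962

T = 0.5;  σ√T = 0.0919
d₁ = [ln(480/440) + (0.049 + 0.13²/2)·0.5] / 0.0919 = [0.0870 + 0.0287] / 0.0919 = 1.2590 ⇒ 1.26
N(d₁) = N(1.26) = 0.8962
Δ_call = N(d₁) = 0.8962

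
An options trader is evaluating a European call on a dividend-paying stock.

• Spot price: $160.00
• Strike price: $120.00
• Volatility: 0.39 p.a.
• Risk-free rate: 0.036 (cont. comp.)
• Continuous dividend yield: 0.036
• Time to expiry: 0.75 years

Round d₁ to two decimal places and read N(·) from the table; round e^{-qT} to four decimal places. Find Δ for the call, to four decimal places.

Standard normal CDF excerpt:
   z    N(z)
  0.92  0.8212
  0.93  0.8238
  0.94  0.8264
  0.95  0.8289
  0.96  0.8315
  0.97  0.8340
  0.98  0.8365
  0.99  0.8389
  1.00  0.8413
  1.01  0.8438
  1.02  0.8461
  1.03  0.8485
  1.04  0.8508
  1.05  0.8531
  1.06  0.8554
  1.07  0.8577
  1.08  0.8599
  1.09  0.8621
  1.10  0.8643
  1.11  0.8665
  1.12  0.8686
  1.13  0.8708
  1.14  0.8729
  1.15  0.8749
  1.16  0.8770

σ√T = 0.39 × 0.8660 = 0.3377
d₁ = [ln(160/120) + (0.036 − 0.036 + 0.39²/2)·0.75] / 0.3377 = [0.2877 + 0.0570] / 0.3377 = 1.0206 ⇒ 1.02
N(d₁) = N(1.02) = 0.8461
Δ_call = e^(−qT)·N(d₁) = 0.9734·0.8461 = 0.8236

0.8236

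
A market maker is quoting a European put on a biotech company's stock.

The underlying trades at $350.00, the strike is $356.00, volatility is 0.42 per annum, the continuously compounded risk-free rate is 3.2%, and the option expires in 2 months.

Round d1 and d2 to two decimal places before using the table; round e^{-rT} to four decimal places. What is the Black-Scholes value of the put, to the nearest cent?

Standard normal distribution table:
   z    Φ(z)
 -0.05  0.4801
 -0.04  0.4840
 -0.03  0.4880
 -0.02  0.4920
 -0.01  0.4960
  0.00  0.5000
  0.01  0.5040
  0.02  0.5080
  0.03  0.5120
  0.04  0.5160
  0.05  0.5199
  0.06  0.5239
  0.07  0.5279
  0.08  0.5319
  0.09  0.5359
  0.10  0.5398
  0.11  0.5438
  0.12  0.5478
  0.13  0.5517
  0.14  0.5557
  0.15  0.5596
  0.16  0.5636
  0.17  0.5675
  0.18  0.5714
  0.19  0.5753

T = 0.1667;  σ√T = 0.1715
d₁ = [ln(350/356) + (0.032 + 0.42²/2)·0.1667] / 0.1715 = [-0.0170 + 0.0200] / 0.1715 = 0.0177 which rounds to 0.02
d₂ = d₁ − σ√T = 0.0177 − 0.1715 = -0.1538 which rounds to -0.15
exp(−rT) = exp(−0.032·0.1667) = 0.9947
N(−d₂) = N(0.15) = 0.5596;  N(−d₁) = N(-0.02) = 0.4920
P = 356·0.9947·0.5596 − 350·0.4920 = 198.1617 − 172.2000 = 25.9617

$25.96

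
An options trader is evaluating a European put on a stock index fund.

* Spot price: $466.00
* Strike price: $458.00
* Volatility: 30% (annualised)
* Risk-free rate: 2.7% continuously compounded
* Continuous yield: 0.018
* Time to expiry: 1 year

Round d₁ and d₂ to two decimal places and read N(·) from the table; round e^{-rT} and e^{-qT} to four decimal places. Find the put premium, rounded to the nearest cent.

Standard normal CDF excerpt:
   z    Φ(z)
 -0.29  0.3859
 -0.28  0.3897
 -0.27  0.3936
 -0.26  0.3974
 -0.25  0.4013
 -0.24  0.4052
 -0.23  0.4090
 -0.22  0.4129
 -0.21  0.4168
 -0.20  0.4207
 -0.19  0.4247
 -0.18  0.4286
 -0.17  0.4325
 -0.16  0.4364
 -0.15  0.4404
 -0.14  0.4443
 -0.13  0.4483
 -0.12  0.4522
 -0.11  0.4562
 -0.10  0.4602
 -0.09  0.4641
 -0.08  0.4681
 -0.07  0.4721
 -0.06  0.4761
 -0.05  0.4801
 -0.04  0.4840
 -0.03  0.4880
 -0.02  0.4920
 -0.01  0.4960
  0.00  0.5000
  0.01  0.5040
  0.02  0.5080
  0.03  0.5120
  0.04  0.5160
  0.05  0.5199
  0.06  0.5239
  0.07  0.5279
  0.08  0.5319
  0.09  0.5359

$48.10

σ√T = 0.3 × 1.0000 = 0.3000
ln(S/K) + (r − q + σ²/2)T = ln(466/458) + (0.027 − 0.018 + 0.3²/2)·1 = 0.0173 + 0.0540 = 0.0713
d₁ = 0.0713 / 0.3000 = 0.2377 ≈ 0.24
d₂ = d₁ − σ√T = 0.2377 − 0.3000 = -0.0623 ≈ -0.06
e^(−qT) = e^(−0.018·1) = 0.9822;  e^(−rT) = e^(−0.027·1) = 0.9734
N(−d₂) = N(0.06) = 0.5239;  N(−d₁) = N(-0.24) = 0.4052
P = 458·0.9734·0.5239 − 466·0.9822·0.4052 = 233.5636 − 185.4621 = 48.1015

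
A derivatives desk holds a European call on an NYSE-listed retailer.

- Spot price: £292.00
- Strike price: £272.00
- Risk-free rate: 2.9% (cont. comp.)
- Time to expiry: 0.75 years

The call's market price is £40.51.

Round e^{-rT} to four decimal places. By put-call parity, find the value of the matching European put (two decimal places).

exp(−rT) = exp(−0.029·0.75) = 0.9785
Put-call parity: C − P = S − K·e^(−rT) = 292 − 272·0.9785 = 292 − 266.1520 = 25.8480
P = C − (C − P) = 40.51 − (25.8480) = 14.6620

£14.66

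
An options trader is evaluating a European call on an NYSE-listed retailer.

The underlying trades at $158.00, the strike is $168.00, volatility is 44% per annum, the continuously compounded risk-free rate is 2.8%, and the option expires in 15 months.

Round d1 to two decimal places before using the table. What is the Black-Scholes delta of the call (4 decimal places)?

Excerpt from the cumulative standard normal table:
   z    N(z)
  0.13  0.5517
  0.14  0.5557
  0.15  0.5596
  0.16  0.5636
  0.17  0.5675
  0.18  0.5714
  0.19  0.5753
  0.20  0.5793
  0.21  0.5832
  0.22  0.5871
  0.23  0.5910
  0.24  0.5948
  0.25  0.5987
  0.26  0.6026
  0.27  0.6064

0.5753

σ√T = 0.44·√1.25 = 0.4919
d₁ = [ln(158/168) + (0.028 + 0.44²/2)·1.25] / 0.4919 = [-0.0614 + 0.1560] / 0.4919 = 0.1924 → 0.19
N(d₁) = N(0.19) = 0.5753
Δ_call = N(d₁) = 0.5753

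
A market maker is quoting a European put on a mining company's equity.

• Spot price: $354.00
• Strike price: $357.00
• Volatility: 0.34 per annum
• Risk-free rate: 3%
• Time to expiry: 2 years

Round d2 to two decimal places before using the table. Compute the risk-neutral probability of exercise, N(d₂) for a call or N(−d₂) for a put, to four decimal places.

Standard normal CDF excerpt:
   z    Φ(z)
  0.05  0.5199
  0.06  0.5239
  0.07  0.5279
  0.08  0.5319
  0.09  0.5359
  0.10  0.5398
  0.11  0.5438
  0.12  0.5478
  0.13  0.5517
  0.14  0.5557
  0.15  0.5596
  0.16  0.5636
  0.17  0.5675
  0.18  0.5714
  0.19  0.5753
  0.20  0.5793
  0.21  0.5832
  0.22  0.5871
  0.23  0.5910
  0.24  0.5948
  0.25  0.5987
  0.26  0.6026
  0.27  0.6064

0.5517

σ√T = 0.34·√2 = 0.4808
ln(S/K) + (r + σ²/2)T = ln(354/357) + (0.03 + 0.34²/2)·2 = -0.0084 + 0.1756 = 0.1672
d₁ = 0.1672 / 0.4808 = 0.3476 ≈ 0.35
d₂ = d₁ − σ√T = 0.3476 − 0.4808 = -0.1332 ≈ -0.13
Pr(exercise) under Q = N(−d₂) = N(0.13) = 0.5517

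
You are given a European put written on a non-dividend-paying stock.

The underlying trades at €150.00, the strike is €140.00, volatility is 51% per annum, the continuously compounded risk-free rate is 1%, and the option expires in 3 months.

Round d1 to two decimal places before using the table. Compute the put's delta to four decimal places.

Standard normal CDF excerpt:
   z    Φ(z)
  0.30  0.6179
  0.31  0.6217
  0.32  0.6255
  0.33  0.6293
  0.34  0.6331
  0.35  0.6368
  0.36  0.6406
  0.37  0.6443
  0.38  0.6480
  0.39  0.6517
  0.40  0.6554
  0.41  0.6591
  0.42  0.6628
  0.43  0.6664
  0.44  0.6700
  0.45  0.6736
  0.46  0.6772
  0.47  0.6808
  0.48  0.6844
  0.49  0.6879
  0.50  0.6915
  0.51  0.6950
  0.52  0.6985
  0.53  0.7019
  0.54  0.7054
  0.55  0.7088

T = 0.25;  σ√T = 0.2550
d₁ = [ln(150/140) + (0.01 + ½·0.51²)·0.25] / (σ√T) = (0.0690 + 0.0350) / 0.2550 = 0.4079 → 0.41
N(d₁) = N(0.41) = 0.6591
Δ_put = N(d₁) − 1 = 0.6591 − 1 = -0.3409

-0.3409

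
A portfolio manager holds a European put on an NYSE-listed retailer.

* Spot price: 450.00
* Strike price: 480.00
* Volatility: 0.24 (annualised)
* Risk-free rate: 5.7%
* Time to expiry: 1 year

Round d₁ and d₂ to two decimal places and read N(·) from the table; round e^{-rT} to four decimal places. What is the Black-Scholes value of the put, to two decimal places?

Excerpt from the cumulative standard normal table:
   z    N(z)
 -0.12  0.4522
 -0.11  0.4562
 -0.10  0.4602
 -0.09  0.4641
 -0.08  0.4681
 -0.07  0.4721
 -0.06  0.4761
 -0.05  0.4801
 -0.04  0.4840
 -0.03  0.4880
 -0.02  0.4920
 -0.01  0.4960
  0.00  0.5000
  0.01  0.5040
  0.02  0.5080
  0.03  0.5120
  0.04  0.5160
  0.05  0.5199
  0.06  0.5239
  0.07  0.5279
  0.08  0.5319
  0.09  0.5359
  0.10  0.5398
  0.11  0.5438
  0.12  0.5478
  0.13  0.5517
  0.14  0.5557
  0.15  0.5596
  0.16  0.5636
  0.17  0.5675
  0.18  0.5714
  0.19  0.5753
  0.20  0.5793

44.88

σ√T = 0.24·√1 = 0.2400
d₁ = [ln(450/480) + (0.057 + 0.24²/2)·1] / 0.2400 = [-0.0645 + 0.0858] / 0.2400 = 0.0886 → 0.09
d₂ = d₁ − σ√T = 0.0886 − 0.2400 = -0.1514 → -0.15
exp(−rT) = exp(−0.057·1) = 0.9446
N(−d₂) = N(0.15) = 0.5596;  N(−d₁) = N(-0.09) = 0.4641
P = 480·0.9446·0.5596 − 450·0.4641 = 253.7271 − 208.8450 = 44.8821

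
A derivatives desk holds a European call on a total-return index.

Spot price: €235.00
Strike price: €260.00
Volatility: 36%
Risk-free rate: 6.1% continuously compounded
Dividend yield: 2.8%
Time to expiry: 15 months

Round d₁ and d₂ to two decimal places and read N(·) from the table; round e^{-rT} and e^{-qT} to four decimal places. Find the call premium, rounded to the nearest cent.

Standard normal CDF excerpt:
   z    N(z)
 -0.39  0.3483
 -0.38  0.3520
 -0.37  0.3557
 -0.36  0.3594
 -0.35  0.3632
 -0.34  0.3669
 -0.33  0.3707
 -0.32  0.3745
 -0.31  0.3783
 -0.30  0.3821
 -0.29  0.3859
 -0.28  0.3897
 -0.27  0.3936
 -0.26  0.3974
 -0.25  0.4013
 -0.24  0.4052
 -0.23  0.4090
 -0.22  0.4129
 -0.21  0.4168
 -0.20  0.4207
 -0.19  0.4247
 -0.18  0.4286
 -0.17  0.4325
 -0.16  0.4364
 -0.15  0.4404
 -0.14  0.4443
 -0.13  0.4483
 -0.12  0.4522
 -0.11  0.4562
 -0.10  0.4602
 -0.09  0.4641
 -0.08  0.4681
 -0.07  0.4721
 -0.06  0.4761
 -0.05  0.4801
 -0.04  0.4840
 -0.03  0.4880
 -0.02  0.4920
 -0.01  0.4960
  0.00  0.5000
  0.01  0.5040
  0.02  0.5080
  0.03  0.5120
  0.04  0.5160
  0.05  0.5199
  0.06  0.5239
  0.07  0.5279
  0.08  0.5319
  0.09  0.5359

€30.47

σ√T = 0.36·√1.25 = 0.4025
d₁ = [ln(235/260) + (0.061 − 0.028 + 0.36²/2)·1.25] / 0.4025 = [-0.1011 + 0.1222] / 0.4025 = 0.0526 which rounds to 0.05
d₂ = d₁ − σ√T = 0.0526 − 0.4025 = -0.3499 which rounds to -0.35
e^(−qT) = e^(−0.028·1.25) = 0.9656;  e^(−rT) = e^(−0.061·1.25) = 0.9266
N(d₁) = N(0.05) = 0.5199;  N(d₂) = N(-0.35) = 0.3632
C = 235·0.9656·0.5199 − 260·0.9266·0.3632 = 117.9736 − 87.5007 = 30.4729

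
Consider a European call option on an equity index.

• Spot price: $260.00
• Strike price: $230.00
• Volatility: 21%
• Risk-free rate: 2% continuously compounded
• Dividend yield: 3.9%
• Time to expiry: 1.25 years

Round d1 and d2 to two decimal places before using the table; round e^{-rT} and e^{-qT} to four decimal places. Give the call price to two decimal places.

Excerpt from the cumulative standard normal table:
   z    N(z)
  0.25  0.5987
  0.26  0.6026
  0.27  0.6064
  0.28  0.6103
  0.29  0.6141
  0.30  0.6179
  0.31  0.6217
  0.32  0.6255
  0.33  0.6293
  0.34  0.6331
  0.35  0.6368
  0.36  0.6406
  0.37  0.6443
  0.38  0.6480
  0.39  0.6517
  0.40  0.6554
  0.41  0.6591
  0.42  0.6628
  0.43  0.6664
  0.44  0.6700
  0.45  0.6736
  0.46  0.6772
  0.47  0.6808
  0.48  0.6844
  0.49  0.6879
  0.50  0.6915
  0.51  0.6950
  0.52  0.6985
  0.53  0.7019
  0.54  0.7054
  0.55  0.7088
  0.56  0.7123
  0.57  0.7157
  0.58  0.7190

σ√T = 0.21 × 1.1180 = 0.2348
d₁ = [ln(260/230) + (0.02 − 0.039 + 0.21²/2)·1.25] / 0.2348 = [0.1226 + 0.0038] / 0.2348 = 0.5384 ≈ 0.54
d₂ = d₁ − σ√T = 0.5384 − 0.2348 = 0.3036 ≈ 0.30
exp(−qT) = exp(−0.039·1.25) = 0.9524;  exp(−rT) = exp(−0.02·1.25) = 0.9753
C = 260·0.9524·N(0.54) − 230·0.9753·N(0.30) = 260·0.9524·0.7054 − 230·0.9753·0.6179 = 174.6740 − 138.6067 = 36.0673

$36.07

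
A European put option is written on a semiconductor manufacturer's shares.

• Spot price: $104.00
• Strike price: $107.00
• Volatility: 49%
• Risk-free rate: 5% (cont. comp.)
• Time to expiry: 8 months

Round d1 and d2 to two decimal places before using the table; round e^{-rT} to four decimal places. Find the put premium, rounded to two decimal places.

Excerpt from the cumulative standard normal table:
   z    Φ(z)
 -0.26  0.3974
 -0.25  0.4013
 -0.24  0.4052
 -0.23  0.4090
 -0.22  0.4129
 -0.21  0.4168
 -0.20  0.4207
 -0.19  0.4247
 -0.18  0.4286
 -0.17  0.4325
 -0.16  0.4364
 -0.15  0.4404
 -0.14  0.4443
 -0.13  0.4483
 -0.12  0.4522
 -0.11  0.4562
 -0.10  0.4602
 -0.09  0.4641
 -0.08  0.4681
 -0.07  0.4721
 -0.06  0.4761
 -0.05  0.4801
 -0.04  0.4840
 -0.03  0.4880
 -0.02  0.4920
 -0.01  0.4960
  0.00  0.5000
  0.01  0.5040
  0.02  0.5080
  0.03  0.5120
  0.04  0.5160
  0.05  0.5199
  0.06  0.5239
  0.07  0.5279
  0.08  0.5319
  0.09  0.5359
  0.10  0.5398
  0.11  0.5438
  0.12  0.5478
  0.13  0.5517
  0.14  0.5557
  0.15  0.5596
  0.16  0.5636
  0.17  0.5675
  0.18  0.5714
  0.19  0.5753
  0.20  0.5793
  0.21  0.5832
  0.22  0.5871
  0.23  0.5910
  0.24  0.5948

σ√T = 0.49 × 0.8165 = 0.4001
d₁ = [ln(104/107) + (0.05 + 0.49²/2)·0.6667] / 0.4001 = [-0.0284 + 0.1134] / 0.4001 = 0.2123 ⇒ 0.21
d₂ = d₁ − σ√T = 0.2123 − 0.4001 = -0.1878 ⇒ -0.19
exp(−rT) = exp(−0.05·0.6667) = 0.9672
P = 107·0.9672·N(0.19) − 104·N(-0.21) = 107·0.9672·0.5753 − 104·0.4168 = 59.5380 − 43.3472 = 16.1908

$16.19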